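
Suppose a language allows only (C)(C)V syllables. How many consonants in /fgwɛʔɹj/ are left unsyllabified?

Syllabifying with onset maximization leaves /f/, /ʔ/, /ɹ/, /j/ stranded (no codas are permitted; onsets may contain at most 2 consonants).

4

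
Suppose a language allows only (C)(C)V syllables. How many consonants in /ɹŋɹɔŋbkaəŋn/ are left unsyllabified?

4

Under (C)(C)V, the unsyllabifiable consonants are /ɹ/, /ŋ/, /ŋ/, /n/ (no codas are permitted; onsets may contain at most 2 consonants).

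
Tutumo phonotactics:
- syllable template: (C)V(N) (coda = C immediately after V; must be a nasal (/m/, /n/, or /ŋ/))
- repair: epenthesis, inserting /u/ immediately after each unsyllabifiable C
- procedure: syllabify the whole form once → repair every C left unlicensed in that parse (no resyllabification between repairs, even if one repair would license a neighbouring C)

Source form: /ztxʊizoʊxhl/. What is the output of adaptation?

zutuxʊizoʊxuhulu

Syllabifying with onset maximization leaves /z/, /t/, /x/, /h/, /l/ stranded (only a nasal (/m/, /n/, or /ŋ/) is licensed in coda position; onsets are limited to one consonant).
Each unlicensed consonant becomes the onset of a new syllable: /z/ → /zu/, /t/ → /tu/, /x/ → /xu/, /h/ → /hu/, /l/ → /lu/.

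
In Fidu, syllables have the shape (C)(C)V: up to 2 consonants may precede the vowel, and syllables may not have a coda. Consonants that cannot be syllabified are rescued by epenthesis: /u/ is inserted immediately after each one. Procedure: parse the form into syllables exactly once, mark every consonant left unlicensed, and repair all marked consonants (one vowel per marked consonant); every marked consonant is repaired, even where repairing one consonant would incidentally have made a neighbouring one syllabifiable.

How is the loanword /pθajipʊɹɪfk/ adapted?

pθajipʊɹɪfuku

Under (C)(C)V, the unsyllabifiable consonants are /f/, /k/ (no codas are permitted; onsets may contain at most 2 consonants).
Each unlicensed consonant becomes the onset of a new syllable: /f/ → /fu/, /k/ → /ku/.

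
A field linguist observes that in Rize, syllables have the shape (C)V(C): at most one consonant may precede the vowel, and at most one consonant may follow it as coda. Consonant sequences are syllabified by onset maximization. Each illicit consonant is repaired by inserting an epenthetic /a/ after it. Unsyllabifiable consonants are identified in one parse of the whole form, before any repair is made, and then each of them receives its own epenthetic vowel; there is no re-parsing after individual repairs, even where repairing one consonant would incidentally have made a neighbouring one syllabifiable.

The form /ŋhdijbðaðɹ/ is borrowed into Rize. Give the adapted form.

ŋahadijbaðaðɹa

Under (C)V(C), the unsyllabifiable consonants are /ŋ/, /h/, /b/, /ɹ/ (at most one coda consonant is licensed; onsets are limited to one consonant).
Each unlicensed consonant becomes the onset of a new syllable: /ŋ/ → /ŋa/, /h/ → /ha/, /b/ → /ba/, /ɹ/ → /ɹa/.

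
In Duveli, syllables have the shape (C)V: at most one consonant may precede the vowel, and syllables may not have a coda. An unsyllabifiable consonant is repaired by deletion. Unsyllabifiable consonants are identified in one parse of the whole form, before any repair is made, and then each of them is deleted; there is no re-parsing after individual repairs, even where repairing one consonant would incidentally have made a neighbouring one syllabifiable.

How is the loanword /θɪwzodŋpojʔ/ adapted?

The consonants /w/, /d/, /ŋ/, /j/, /ʔ/ cannot be parsed into a legal (C)V syllable (no codas are permitted; onsets are limited to one consonant).
Each unlicensed consonant is deleted: /w/, /d/, /ŋ/, /j/, /ʔ/.

θɪzopo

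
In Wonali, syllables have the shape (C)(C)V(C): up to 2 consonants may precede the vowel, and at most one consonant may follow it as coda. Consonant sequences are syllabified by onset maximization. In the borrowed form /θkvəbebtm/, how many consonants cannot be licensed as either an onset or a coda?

3

Syllabifying with onset maximization leaves /θ/, /t/, /m/ stranded (at most one coda consonant is licensed; onsets may contain at most 2 consonants).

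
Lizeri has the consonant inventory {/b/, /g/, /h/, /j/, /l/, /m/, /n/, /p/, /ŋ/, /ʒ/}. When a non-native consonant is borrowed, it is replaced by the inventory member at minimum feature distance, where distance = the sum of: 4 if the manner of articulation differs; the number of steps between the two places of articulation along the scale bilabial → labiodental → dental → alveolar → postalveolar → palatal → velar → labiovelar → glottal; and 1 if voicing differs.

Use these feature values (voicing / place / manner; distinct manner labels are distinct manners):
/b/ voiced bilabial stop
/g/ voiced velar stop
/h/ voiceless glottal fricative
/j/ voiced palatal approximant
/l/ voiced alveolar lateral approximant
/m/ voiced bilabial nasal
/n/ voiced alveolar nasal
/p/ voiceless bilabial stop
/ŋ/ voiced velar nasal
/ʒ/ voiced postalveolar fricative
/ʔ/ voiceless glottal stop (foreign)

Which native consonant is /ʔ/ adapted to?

/g/ is closest: same manner (stop), place distance 2 (glottal→velar), voicing differs (+1); total 3. Next closest is /h/ at distance 4.

g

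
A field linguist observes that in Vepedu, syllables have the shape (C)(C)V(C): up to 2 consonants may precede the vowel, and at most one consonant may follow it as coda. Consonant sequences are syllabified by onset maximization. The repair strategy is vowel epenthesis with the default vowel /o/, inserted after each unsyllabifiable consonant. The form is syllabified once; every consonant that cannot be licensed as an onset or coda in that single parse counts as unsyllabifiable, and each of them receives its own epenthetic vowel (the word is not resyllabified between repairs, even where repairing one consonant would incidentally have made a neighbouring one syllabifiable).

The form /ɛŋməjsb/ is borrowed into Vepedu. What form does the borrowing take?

ɛŋməjsobo

Syllabifying with onset maximization leaves /s/, /b/ stranded (at most one coda consonant is licensed; onsets may contain at most 2 consonants).
Inserting the epenthetic vowel yields /s/ → /so/, /b/ → /bo/.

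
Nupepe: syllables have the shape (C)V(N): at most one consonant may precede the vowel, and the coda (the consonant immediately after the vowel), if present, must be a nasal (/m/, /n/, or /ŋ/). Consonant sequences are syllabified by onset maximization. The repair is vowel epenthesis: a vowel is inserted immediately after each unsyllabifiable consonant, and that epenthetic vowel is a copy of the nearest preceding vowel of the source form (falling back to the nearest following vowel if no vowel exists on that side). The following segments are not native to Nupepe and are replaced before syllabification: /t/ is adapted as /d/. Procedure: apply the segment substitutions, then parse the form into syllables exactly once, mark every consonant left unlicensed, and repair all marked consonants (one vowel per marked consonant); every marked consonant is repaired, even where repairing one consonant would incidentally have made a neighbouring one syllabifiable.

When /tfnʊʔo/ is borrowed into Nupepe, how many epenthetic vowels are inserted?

After substitution the input is /dfnʊʔo/.
The unsyllabifiable consonants are /d/, /f/; each receives one epenthetic vowel.

2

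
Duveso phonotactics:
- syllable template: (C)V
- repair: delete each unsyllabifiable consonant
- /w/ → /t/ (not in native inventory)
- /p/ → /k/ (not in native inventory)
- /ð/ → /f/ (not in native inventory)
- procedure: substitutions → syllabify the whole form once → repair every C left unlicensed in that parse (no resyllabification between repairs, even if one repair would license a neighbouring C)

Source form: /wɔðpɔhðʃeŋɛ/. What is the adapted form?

tɔkɔʃeŋɛ

Substitution: /w/ → /t/, /ð/ → /f/, /p/ → /k/, giving /tɔfkɔhfʃeŋɛ/.
The consonants /f/, /h/, /f/ cannot be parsed into a legal (C)V syllable (no codas are permitted; onsets are limited to one consonant).
Deletion applies to /f/, /h/, /f/.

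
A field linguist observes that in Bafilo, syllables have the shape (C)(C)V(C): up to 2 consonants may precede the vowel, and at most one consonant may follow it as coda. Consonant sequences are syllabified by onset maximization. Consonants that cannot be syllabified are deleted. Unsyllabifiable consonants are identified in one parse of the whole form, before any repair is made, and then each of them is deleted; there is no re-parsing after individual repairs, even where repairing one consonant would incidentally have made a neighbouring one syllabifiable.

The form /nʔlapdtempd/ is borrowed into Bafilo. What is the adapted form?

ʔlapdtem

Under (C)(C)V(C), the unsyllabifiable consonants are /n/, /p/, /d/ (at most one coda consonant is licensed; onsets may contain at most 2 consonants).
Deleting the stranded consonants removes /n/, /p/, /d/.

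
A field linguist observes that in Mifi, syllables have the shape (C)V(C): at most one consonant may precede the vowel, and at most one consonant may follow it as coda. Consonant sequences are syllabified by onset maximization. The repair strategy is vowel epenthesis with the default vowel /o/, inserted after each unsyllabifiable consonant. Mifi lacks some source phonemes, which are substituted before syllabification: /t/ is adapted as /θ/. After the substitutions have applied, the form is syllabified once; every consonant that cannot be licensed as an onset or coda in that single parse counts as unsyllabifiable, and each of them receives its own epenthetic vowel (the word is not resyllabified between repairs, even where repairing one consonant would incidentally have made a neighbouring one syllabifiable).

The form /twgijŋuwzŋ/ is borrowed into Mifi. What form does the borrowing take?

θowogijŋuwzoŋo

Substitution: /t/ → /θ/, giving /θwgijŋuwzŋ/.
Syllabifying with onset maximization leaves /θ/, /w/, /z/, /ŋ/ stranded (at most one coda consonant is licensed; onsets are limited to one consonant).
Epenthesis after each stranded consonant: /θ/ → /θo/, /w/ → /wo/, /z/ → /zo/, /ŋ/ → /ŋo/.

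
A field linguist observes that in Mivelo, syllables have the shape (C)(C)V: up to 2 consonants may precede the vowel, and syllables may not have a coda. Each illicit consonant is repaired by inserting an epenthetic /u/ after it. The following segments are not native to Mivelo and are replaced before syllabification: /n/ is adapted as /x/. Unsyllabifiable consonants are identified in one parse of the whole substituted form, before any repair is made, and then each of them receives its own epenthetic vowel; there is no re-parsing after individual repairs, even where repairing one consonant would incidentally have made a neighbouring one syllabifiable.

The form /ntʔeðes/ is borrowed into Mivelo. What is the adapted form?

xutʔeðesu

Substitution: /n/ → /x/, giving /xtʔeðes/.
Under (C)(C)V, the unsyllabifiable consonants are /x/, /s/ (no codas are permitted; onsets may contain at most 2 consonants).
Epenthesis after each stranded consonant: /x/ → /xu/, /s/ → /su/.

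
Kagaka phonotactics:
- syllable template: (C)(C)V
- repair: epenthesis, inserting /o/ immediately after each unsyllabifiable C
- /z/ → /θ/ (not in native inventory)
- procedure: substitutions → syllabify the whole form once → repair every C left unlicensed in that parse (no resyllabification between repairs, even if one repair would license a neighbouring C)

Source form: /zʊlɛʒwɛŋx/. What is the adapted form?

Substitution: /z/ → /θ/, giving /θʊlɛʒwɛŋx/.
Syllabifying with onset maximization leaves /ŋ/, /x/ stranded (no codas are permitted; onsets may contain at most 2 consonants).
Epenthesis after each stranded consonant: /ŋ/ → /ŋo/, /x/ → /xo/.

θʊlɛʒwɛŋoxo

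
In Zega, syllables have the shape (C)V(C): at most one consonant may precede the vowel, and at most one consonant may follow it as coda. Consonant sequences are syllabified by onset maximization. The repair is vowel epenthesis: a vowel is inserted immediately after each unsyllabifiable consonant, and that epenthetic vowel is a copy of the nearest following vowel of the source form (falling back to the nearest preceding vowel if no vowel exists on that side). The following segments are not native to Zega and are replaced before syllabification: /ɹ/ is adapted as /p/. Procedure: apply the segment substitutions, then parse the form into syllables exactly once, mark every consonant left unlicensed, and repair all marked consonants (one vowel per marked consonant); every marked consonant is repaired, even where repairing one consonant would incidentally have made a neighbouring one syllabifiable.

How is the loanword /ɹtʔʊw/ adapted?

pʊtʊʔʊw

Substitution: /ɹ/ → /p/, giving /ptʔʊw/.
The consonants /p/, /t/ cannot be parsed into a legal (C)V(C) syllable (at most one coda consonant is licensed; onsets are limited to one consonant).
Each unlicensed consonant becomes the onset of a new syllable: /p/ → /pʊ/, /t/ → /tʊ/.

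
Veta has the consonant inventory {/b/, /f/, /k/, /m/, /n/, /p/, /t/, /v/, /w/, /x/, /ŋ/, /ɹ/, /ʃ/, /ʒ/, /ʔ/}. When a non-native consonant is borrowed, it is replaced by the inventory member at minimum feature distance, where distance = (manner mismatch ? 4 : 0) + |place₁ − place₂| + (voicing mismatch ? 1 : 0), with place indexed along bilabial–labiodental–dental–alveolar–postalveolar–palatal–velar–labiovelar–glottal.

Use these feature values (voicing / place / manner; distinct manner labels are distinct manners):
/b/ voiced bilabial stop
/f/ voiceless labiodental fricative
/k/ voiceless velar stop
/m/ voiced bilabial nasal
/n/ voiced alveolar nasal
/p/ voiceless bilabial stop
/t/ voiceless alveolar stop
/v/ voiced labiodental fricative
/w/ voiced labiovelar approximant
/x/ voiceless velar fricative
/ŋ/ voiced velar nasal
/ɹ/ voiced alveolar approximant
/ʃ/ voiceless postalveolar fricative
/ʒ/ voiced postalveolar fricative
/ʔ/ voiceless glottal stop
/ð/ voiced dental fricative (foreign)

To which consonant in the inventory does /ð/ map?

/v/ is closest: same manner (fricative), place distance 1 (dental→labiodental), same voicing; total 1. Next closest is /f/ at distance 2.

v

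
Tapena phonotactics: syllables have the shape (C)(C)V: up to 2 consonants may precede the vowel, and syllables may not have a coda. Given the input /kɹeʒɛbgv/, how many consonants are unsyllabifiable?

Under (C)(C)V, the unsyllabifiable consonants are /b/, /g/, /v/ (no codas are permitted; onsets may contain at most 2 consonants).

3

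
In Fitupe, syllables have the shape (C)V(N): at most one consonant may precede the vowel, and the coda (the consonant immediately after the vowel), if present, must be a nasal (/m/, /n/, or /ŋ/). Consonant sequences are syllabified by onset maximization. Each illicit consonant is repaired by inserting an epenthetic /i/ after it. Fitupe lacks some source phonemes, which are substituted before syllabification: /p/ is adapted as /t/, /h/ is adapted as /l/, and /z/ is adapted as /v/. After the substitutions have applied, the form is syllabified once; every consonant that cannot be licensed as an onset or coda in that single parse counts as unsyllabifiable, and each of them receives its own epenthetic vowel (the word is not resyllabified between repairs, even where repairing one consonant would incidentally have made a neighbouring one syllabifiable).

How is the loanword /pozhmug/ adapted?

Substitution: /p/ → /t/, /z/ → /v/, /h/ → /l/, giving /tovlmug/.
Under (C)V(N), the unsyllabifiable consonants are /v/, /l/, /g/ (only a nasal (/m/, /n/, or /ŋ/) is licensed in coda position; onsets are limited to one consonant).
Inserting the epenthetic vowel yields /v/ → /vi/, /l/ → /li/, /g/ → /gi/.

tovilimugi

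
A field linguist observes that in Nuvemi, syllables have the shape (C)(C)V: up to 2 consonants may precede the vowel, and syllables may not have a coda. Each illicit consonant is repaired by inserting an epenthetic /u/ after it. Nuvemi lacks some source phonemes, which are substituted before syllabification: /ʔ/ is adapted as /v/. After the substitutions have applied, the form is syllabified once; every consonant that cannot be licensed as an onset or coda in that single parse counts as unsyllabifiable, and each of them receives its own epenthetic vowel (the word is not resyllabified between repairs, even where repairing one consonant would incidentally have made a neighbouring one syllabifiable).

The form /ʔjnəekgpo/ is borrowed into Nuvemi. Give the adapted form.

Substitution: /ʔ/ → /v/, giving /vjnəekgpo/.
Syllabifying with onset maximization leaves /v/, /k/ stranded (no codas are permitted; onsets may contain at most 2 consonants).
Each unlicensed consonant becomes the onset of a new syllable: /v/ → /vu/, /k/ → /ku/.

vujnəekugpo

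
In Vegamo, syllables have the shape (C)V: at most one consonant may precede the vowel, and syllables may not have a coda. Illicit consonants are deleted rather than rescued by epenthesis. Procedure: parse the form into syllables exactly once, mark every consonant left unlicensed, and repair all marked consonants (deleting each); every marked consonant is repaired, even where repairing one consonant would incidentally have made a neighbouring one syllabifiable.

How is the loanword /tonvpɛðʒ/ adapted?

The consonants /n/, /v/, /ð/, /ʒ/ cannot be parsed into a legal (C)V syllable (no codas are permitted; onsets are limited to one consonant).
Each unlicensed consonant is deleted: /n/, /v/, /ð/, /ʒ/.

topɛ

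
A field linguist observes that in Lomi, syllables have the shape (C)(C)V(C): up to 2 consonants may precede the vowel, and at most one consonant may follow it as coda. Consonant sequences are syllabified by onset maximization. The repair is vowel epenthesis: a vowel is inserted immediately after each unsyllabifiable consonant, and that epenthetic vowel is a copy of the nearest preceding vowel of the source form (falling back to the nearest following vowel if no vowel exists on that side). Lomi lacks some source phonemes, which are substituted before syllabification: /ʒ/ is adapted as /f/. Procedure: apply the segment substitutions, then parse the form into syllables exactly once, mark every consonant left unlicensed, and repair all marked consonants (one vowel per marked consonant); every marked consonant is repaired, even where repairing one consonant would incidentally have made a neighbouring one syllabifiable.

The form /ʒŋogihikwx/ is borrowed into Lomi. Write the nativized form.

fŋogihikwixi

Substitution: /ʒ/ → /f/, giving /fŋogihikwx/.
Syllabifying with onset maximization leaves /w/, /x/ stranded (at most one coda consonant is licensed; onsets may contain at most 2 consonants).
Epenthesis after each stranded consonant: /w/ → /wi/, /x/ → /xi/.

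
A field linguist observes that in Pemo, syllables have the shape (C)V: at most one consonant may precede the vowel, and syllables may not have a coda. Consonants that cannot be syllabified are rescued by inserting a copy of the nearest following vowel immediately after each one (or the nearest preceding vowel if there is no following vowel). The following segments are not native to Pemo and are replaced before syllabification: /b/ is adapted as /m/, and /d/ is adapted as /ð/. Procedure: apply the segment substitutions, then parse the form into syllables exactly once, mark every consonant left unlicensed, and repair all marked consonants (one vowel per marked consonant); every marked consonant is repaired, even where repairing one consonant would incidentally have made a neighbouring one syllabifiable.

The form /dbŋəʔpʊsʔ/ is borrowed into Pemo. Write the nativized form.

ðəməŋəʔʊpʊsʊʔʊ

Substitution: /d/ → /ð/, /b/ → /m/, giving /ðmŋəʔpʊsʔ/.
The consonants /ð/, /m/, /ʔ/, /s/, /ʔ/ cannot be parsed into a legal (C)V syllable (no codas are permitted; onsets are limited to one consonant).
Each unlicensed consonant becomes the onset of a new syllable: /ð/ → /ðə/, /m/ → /mə/, /ʔ/ → /ʔʊ/, /s/ → /sʊ/, /ʔ/ → /ʔʊ/.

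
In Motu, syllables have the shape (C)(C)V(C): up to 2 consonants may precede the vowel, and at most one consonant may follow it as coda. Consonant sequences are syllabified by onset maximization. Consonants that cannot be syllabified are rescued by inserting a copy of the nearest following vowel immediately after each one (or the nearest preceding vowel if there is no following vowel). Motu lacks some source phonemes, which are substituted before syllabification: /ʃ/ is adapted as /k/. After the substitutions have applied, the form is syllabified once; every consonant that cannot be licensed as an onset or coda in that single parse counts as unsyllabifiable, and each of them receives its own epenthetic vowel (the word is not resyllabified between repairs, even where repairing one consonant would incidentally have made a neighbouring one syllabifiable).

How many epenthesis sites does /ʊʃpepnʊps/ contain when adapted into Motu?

1

After substitution the input is /ʊkpepnʊps/.
The unsyllabifiable consonants are /s/; each receives one epenthetic vowel.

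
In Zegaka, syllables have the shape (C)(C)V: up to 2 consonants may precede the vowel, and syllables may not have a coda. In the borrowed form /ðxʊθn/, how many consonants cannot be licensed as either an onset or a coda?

2

The consonants /θ/, /n/ cannot be parsed into a legal (C)(C)V syllable (no codas are permitted; onsets may contain at most 2 consonants).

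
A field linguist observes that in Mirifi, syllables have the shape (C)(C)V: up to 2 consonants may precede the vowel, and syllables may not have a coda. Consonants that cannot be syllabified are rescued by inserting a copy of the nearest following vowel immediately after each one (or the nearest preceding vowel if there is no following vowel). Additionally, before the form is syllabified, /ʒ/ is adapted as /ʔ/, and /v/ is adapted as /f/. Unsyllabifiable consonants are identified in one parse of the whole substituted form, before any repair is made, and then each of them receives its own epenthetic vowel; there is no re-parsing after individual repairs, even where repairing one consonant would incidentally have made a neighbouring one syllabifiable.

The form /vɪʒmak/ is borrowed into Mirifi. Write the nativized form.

Substitution: /v/ → /f/, /ʒ/ → /ʔ/, giving /fɪʔmak/.
Syllabifying with onset maximization leaves /k/ stranded (no codas are permitted; onsets may contain at most 2 consonants).
Epenthesis after each stranded consonant: /k/ → /ka/.

fɪʔmaka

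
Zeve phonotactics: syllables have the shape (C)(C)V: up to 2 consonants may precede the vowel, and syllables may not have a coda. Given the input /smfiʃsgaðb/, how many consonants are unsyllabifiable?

Under (C)(C)V, the unsyllabifiable consonants are /s/, /ʃ/, /ð/, /b/ (no codas are permitted; onsets may contain at most 2 consonants).

4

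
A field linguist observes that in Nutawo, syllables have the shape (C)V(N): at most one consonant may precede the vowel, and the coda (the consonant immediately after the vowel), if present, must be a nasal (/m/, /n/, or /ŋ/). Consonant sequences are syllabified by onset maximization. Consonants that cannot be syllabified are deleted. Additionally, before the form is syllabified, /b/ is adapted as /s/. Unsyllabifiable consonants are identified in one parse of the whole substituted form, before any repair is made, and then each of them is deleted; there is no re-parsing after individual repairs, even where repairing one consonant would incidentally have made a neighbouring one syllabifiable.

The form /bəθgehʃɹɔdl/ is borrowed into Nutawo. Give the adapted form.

səgeɹɔ

Substitution: /b/ → /s/, giving /səθgehʃɹɔdl/.
The consonants /θ/, /h/, /ʃ/, /d/, /l/ cannot be parsed into a legal (C)V(N) syllable (only a nasal (/m/, /n/, or /ŋ/) is licensed in coda position; onsets are limited to one consonant).
Deletion applies to /θ/, /h/, /ʃ/, /d/, /l/.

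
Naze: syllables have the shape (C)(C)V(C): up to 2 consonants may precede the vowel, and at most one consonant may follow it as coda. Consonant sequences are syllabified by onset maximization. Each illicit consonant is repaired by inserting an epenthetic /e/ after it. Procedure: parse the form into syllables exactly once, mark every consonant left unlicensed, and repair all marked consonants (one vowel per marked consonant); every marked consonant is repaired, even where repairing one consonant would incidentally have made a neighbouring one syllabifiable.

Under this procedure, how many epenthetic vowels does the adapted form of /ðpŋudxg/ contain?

The unsyllabifiable consonants are /ð/, /x/, /g/; each receives one epenthetic vowel.

3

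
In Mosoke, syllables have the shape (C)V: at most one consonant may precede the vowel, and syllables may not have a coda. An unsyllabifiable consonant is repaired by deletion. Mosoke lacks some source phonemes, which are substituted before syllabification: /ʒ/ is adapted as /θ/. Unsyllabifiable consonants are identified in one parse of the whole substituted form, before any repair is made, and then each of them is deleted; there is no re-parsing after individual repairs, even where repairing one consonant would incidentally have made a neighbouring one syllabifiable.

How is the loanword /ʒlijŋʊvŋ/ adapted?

liŋʊ

Substitution: /ʒ/ → /θ/, giving /θlijŋʊvŋ/.
Syllabifying with onset maximization leaves /θ/, /j/, /v/, /ŋ/ stranded (no codas are permitted; onsets are limited to one consonant).
Deletion applies to /θ/, /j/, /v/, /ŋ/.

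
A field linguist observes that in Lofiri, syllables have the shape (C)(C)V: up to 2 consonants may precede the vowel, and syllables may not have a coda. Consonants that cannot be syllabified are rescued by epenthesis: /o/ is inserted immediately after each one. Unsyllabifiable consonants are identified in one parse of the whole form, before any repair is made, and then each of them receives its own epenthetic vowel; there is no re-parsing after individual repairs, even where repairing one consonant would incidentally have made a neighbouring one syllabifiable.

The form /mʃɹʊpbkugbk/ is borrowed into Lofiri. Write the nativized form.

Under (C)(C)V, the unsyllabifiable consonants are /m/, /p/, /g/, /b/, /k/ (no codas are permitted; onsets may contain at most 2 consonants).
Each unlicensed consonant becomes the onset of a new syllable: /m/ → /mo/, /p/ → /po/, /g/ → /go/, /b/ → /bo/, /k/ → /ko/.

moʃɹʊpobkugoboko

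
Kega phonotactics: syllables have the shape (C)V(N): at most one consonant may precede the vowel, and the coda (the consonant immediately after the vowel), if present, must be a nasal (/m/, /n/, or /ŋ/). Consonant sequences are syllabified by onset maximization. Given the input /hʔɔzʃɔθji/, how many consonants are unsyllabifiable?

3

The consonants /h/, /z/, /θ/ cannot be parsed into a legal (C)V(N) syllable (only a nasal (/m/, /n/, or /ŋ/) is licensed in coda position; onsets are limited to one consonant).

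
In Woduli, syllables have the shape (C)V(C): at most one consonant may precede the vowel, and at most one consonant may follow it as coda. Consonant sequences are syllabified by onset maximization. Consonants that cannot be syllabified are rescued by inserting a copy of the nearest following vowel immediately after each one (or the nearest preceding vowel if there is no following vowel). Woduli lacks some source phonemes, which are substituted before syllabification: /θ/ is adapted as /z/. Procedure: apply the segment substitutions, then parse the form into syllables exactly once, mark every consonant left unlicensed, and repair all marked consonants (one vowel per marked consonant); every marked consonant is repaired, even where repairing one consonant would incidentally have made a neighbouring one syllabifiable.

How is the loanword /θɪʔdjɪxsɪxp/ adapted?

zɪʔdɪjɪxsɪxpɪ

Substitution: /θ/ → /z/, giving /zɪʔdjɪxsɪxp/.
The consonants /d/, /p/ cannot be parsed into a legal (C)V(C) syllable (at most one coda consonant is licensed; onsets are limited to one consonant).
Each unlicensed consonant becomes the onset of a new syllable: /d/ → /dɪ/, /p/ → /pɪ/.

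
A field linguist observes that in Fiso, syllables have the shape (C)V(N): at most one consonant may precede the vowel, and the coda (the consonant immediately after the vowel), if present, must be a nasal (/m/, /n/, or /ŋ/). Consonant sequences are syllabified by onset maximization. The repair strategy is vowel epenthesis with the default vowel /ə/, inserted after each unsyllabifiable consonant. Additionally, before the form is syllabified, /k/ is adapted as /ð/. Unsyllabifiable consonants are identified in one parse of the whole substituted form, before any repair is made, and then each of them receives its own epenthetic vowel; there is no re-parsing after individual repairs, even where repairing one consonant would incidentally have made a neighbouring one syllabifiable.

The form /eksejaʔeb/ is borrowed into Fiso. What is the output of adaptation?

eðəsejaʔebə

Substitution: /k/ → /ð/, giving /eðsejaʔeb/.
The consonants /ð/, /b/ cannot be parsed into a legal (C)V(N) syllable (only a nasal (/m/, /n/, or /ŋ/) is licensed in coda position; onsets are limited to one consonant).
Inserting the epenthetic vowel yields /ð/ → /ðə/, /b/ → /bə/.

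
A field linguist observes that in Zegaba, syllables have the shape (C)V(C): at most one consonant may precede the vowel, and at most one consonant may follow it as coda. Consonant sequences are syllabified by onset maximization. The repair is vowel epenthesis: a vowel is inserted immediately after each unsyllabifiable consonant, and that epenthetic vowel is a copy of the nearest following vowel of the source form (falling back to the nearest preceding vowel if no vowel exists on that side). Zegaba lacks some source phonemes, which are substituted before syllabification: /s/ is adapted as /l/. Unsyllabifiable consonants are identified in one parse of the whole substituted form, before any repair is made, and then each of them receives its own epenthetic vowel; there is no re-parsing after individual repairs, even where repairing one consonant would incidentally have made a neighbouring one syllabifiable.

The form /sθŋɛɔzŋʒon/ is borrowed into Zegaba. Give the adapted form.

lɛθɛŋɛɔzŋoʒon

Substitution: /s/ → /l/, giving /lθŋɛɔzŋʒon/.
Syllabifying with onset maximization leaves /l/, /θ/, /ŋ/ stranded (at most one coda consonant is licensed; onsets are limited to one consonant).
Each unlicensed consonant becomes the onset of a new syllable: /l/ → /lɛ/, /θ/ → /θɛ/, /ŋ/ → /ŋo/.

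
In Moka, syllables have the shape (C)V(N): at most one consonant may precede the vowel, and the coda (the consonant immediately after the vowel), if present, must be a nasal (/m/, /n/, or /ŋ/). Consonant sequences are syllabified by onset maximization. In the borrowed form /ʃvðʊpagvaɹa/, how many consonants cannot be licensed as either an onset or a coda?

The consonants /ʃ/, /v/, /g/ cannot be parsed into a legal (C)V(N) syllable (only a nasal (/m/, /n/, or /ŋ/) is licensed in coda position; onsets are limited to one consonant).

3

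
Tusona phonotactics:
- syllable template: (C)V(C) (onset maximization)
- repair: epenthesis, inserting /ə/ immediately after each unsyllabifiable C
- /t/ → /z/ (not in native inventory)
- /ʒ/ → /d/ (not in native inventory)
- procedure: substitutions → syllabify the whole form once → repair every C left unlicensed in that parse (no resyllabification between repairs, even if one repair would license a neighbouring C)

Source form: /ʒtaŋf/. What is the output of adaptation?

dəzaŋfə

Substitution: /ʒ/ → /d/, /t/ → /z/, giving /dzaŋf/.
The consonants /d/, /f/ cannot be parsed into a legal (C)V(C) syllable (at most one coda consonant is licensed; onsets are limited to one consonant).
Inserting the epenthetic vowel yields /d/ → /də/, /f/ → /fə/.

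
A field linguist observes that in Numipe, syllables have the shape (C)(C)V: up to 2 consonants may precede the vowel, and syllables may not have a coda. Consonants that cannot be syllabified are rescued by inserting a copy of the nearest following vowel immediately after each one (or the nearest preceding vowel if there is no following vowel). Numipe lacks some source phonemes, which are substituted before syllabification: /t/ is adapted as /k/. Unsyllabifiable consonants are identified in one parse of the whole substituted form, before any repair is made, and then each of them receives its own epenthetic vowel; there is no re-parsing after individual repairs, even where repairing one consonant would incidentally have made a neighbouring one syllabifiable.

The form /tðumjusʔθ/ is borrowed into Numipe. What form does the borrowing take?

kðumjusuʔuθu

Substitution: /t/ → /k/, giving /kðumjusʔθ/.
The consonants /s/, /ʔ/, /θ/ cannot be parsed into a legal (C)(C)V syllable (no codas are permitted; onsets may contain at most 2 consonants).
Epenthesis after each stranded consonant: /s/ → /su/, /ʔ/ → /ʔu/, /θ/ → /θu/.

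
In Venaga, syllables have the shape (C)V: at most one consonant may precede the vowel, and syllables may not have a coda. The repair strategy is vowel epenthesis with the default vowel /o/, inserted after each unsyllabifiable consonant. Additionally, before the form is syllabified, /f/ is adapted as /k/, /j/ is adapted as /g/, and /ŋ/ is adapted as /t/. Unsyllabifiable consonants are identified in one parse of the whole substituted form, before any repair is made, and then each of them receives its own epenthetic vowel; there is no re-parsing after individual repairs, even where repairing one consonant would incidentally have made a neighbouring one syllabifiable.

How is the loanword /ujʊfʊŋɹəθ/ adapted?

Substitution: /j/ → /g/, /f/ → /k/, /ŋ/ → /t/, giving /ugʊkʊtɹəθ/.
The consonants /t/, /θ/ cannot be parsed into a legal (C)V syllable (no codas are permitted; onsets are limited to one consonant).
Each unlicensed consonant becomes the onset of a new syllable: /t/ → /to/, /θ/ → /θo/.

ugʊkʊtoɹəθo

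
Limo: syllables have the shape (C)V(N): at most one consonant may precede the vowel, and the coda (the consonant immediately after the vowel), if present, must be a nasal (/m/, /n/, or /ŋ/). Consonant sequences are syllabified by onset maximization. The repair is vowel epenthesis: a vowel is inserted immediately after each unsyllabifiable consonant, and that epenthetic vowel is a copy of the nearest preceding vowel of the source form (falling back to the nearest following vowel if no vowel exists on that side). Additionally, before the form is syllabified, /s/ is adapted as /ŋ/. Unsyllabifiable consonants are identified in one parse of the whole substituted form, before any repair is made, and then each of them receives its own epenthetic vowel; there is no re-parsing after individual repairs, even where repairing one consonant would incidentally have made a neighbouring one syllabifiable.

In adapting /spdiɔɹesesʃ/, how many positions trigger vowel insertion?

After substitution the input is /ŋpdiɔɹeŋeŋʃ/.
The unsyllabifiable consonants are /ŋ/, /p/, /ʃ/; each receives one epenthetic vowel.

3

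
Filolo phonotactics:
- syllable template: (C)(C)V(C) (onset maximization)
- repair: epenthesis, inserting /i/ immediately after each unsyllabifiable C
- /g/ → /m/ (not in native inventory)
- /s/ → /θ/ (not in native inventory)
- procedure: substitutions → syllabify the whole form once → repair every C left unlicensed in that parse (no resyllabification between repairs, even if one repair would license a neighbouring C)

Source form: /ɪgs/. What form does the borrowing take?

ɪmθi

Substitution: /g/ → /m/, /s/ → /θ/, giving /ɪmθ/.
Syllabifying with onset maximization leaves /θ/ stranded (at most one coda consonant is licensed; onsets may contain at most 2 consonants).
Each unlicensed consonant becomes the onset of a new syllable: /θ/ → /θi/.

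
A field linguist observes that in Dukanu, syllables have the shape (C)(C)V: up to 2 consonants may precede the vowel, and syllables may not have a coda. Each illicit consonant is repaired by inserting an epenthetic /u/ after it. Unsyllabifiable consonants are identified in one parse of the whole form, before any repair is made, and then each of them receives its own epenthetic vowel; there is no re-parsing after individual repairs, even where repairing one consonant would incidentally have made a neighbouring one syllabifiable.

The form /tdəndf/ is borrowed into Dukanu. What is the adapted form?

tdənudufu

Under (C)(C)V, the unsyllabifiable consonants are /n/, /d/, /f/ (no codas are permitted; onsets may contain at most 2 consonants).
Inserting the epenthetic vowel yields /n/ → /nu/, /d/ → /du/, /f/ → /fu/.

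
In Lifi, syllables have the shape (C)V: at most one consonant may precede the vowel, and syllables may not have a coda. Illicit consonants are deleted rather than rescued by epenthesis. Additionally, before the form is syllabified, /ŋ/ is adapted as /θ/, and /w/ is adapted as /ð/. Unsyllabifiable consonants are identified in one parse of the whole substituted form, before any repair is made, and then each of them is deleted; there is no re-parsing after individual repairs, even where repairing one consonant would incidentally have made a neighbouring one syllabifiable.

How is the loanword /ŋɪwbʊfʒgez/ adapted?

Substitution: /ŋ/ → /θ/, /w/ → /ð/, giving /θɪðbʊfʒgez/.
Syllabifying with onset maximization leaves /ð/, /f/, /ʒ/, /z/ stranded (no codas are permitted; onsets are limited to one consonant).
Deletion applies to /ð/, /f/, /ʒ/, /z/.

θɪbʊge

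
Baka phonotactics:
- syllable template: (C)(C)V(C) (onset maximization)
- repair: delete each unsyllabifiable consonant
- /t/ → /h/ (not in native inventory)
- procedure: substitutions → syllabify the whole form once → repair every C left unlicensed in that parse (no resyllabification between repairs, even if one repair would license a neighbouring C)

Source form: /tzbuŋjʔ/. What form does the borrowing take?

zbuŋ

Substitution: /t/ → /h/, giving /hzbuŋjʔ/.
Under (C)(C)V(C), the unsyllabifiable consonants are /h/, /j/, /ʔ/ (at most one coda consonant is licensed; onsets may contain at most 2 consonants).
Deleting the stranded consonants removes /h/, /j/, /ʔ/.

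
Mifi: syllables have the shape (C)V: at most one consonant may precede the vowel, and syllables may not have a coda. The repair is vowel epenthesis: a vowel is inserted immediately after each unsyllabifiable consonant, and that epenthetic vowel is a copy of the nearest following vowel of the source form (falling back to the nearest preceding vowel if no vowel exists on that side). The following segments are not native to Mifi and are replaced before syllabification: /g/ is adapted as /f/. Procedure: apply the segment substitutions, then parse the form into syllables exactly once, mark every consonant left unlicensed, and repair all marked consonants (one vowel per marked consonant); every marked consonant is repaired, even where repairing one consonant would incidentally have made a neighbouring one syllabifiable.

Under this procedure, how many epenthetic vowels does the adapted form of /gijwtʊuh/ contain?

After substitution the input is /fijwtʊuh/.
The unsyllabifiable consonants are /j/, /w/, /h/; each receives one epenthetic vowel.

3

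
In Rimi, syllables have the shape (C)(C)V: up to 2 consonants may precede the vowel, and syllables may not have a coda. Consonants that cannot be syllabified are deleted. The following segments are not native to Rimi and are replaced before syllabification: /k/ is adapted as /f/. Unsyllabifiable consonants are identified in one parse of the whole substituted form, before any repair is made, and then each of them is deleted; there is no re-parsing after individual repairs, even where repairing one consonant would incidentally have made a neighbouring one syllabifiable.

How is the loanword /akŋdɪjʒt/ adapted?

Substitution: /k/ → /f/, giving /afŋdɪjʒt/.
Under (C)(C)V, the unsyllabifiable consonants are /f/, /j/, /ʒ/, /t/ (no codas are permitted; onsets may contain at most 2 consonants).
Each unlicensed consonant is deleted: /f/, /j/, /ʒ/, /t/.

aŋdɪ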